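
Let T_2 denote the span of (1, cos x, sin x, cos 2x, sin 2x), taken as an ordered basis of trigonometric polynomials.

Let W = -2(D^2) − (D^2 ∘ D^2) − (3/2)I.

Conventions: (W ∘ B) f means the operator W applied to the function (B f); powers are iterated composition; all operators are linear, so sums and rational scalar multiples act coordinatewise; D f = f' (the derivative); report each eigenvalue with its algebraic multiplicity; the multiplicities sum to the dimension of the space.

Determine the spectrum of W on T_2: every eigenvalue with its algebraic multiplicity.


image of 1: -3/2
image of cos x: -(1/2)cos x
image of sin x: -(1/2)sin x
image of cos 2x: -(19/2)cos 2x
image of sin 2x: -(19/2)sin 2x
the matrix is diagonal; its diagonal is (-3/2, -1/2, -1/2, -19/2, -19/2)
for a triangular matrix the eigenvalues are the diagonal entries, with algebraic multiplicity their repetition count

λ = -19/2 (multiplicity 2), λ = -3/2 (multiplicity 1), λ = -1/2 (multiplicity 2)


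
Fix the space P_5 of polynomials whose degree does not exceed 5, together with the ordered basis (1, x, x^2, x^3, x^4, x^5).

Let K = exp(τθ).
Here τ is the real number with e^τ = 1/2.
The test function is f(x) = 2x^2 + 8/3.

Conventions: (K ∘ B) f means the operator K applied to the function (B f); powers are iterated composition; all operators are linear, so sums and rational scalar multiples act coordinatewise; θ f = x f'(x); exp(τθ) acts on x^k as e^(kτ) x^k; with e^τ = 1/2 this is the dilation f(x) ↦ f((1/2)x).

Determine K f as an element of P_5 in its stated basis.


the image equals g(x) = (1/2)x^2 + 8/3

exp(τθ) x^k = e^(kτ) x^k; with e^τ = 1/2 this sends x^k to (1/2)^k x^k
x^2 ↦ 1/4 x^2
applying this coordinatewise to f: exp(τθ) f = (1/2)x^2 + 8/3


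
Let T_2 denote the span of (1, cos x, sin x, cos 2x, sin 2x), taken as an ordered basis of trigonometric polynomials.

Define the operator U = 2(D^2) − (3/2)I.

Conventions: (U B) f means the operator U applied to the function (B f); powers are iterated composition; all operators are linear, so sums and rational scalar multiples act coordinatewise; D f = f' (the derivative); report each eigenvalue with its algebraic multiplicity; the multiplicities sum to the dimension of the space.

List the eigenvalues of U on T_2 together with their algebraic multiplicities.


λ = -19/2 (multiplicity 2), λ = -7/2 (multiplicity 2), λ = -3/2 (multiplicity 1)

image of 1: -3/2
image of cos x: -(7/2)cos x
image of sin x: -(7/2)sin x
image of cos 2x: -(19/2)cos 2x
image of sin 2x: -(19/2)sin 2x
the matrix is diagonal; its diagonal is (-3/2, -7/2, -7/2, -19/2, -19/2)
for a triangular matrix the eigenvalues are the diagonal entries, with algebraic multiplicity their repetition count


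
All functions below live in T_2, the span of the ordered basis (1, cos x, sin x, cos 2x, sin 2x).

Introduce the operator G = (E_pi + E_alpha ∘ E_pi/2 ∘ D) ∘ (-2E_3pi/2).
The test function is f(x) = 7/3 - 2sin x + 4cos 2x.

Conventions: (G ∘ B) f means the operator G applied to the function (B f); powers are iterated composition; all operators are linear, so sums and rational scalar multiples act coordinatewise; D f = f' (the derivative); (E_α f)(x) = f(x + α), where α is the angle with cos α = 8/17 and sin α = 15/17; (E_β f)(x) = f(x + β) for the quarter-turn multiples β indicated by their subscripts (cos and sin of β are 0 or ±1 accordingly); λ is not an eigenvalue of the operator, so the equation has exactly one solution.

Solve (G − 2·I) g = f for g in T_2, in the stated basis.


write g with unknown coordinates in the stated basis and equate coefficients in (G − 2·I) g = f
solving from the highest basis element down gives g = -7/12 - (25/37)cos x + (2/37)sin x + (240/289)cos 2x + (161/289)sin 2x
check: G g = 7/6 - (50/37)cos x - (70/37)sin x + (1636/289)cos 2x + (322/289)sin 2x
so G g − 2·g = 7/3 - 2sin x + 4cos 2x = f ✓

the result is g(x) = -7/12 - (25/37)cos x + (2/37)sin x + (240/289)cos 2x + (161/289)sin 2x


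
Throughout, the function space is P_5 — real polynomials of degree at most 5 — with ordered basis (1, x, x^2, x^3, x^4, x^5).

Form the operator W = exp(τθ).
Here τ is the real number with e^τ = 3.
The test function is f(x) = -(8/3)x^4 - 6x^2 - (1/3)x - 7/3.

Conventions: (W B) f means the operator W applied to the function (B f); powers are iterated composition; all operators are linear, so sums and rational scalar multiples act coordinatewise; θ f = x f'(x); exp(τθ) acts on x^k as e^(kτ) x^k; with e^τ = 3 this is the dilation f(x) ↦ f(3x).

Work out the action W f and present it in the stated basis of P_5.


g(x) = -216x^4 - 54x^2 - x - 7/3

exp(τθ) x^k = e^(kτ) x^k; with e^τ = 3 this sends x^k to 3^k x^k
x ↦ 3 x
x^2 ↦ 9 x^2
x^4 ↦ 81 x^4
applying this coordinatewise to f: exp(τθ) f = -216x^4 - 54x^2 - x - 7/3


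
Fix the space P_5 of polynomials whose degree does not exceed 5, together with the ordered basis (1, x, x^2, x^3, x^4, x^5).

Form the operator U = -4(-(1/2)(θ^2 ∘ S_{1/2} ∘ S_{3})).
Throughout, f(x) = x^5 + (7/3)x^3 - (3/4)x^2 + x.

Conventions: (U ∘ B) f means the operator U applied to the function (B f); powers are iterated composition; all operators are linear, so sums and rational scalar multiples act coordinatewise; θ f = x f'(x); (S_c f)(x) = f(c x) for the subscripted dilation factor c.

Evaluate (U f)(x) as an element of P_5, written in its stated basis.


g(x) = (6075/16)x^5 + (567/4)x^3 - (27/2)x^2 + 3x

S_{3} f = 243x^5 + 63x^3 - (27/4)x^2 + 3x
S_{1/2} S_{3} f = (243/32)x^5 + (63/8)x^3 - (27/16)x^2 + (3/2)x
θ S_{1/2} S_{3} f = (1215/32)x^5 + (189/8)x^3 - (27/8)x^2 + (3/2)x
θ θ S_{1/2} S_{3} f = (6075/32)x^5 + (567/8)x^3 - (27/4)x^2 + (3/2)x
(-(1/2)(θ^2 ∘ S_{1/2} ∘ S_{3})) f = -(6075/64)x^5 - (567/16)x^3 + (27/8)x^2 - (3/4)x
(-4(-(1/2)(θ^2 ∘ S_{1/2} ∘ S_{3}))) f = (6075/16)x^5 + (567/4)x^3 - (27/2)x^2 + 3x


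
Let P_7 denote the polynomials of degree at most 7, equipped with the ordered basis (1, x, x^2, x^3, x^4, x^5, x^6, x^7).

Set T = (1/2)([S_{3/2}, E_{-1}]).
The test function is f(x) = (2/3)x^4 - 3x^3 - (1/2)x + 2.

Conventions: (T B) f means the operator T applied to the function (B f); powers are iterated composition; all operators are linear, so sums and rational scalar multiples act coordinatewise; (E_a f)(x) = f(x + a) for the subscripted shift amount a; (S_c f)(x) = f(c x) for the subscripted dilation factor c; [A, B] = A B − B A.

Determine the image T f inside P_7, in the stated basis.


E_{-1} f = (2/3)x^4 - (17/3)x^3 + 13x^2 - (73/6)x + 37/6
S_{3/2} E_{-1} f = (27/8)x^4 - (153/8)x^3 + (117/4)x^2 - (73/4)x + 37/6
S_{3/2} f = (27/8)x^4 - (81/8)x^3 - (3/4)x + 2
E_{-1} S_{3/2} f = (27/8)x^4 - (189/8)x^3 + (405/8)x^2 - (357/8)x + 65/4
[S_{3/2}, E_{-1}] f = (9/2)x^3 - (171/8)x^2 + (211/8)x - 121/12
((1/2)([S_{3/2}, E_{-1}])) f = (9/4)x^3 - (171/16)x^2 + (211/16)x - 121/24

the image equals g(x) = (9/4)x^3 - (171/16)x^2 + (211/16)x - 121/24


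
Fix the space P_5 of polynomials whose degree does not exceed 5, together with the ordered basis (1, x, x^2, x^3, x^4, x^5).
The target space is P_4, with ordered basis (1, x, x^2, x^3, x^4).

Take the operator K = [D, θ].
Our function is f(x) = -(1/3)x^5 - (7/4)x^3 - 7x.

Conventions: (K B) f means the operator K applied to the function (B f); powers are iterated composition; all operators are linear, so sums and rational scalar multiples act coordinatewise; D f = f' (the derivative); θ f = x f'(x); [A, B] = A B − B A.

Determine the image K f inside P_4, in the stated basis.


g(x) = -(5/3)x^4 - (21/4)x^2 - 7

θ f = -(5/3)x^5 - (21/4)x^3 - 7x
D θ f = -(25/3)x^4 - (63/4)x^2 - 7
D f = -(5/3)x^4 - (21/4)x^2 - 7
θ D f = -(20/3)x^4 - (21/2)x^2
[D, θ] f = -(5/3)x^4 - (21/4)x^2 - 7


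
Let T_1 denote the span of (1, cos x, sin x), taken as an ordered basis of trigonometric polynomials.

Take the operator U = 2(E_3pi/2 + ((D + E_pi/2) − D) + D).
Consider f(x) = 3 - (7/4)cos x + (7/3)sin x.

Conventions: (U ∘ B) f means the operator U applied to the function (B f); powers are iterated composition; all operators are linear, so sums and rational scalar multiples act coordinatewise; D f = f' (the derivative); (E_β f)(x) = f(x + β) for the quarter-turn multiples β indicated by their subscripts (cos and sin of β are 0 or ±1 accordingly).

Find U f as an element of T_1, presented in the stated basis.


g(x) = 12 + (14/3)cos x + (7/2)sin x

E_3pi/2 f = 3 - (7/3)cos x - (7/4)sin x
D f = (7/3)cos x + (7/4)sin x
E_pi/2 f = 3 + (7/3)cos x + (7/4)sin x
(D + E_pi/2) f = 3 + (14/3)cos x + (7/2)sin x
D f = (7/3)cos x + (7/4)sin x
(-D) f = -(7/3)cos x - (7/4)sin x
((D + E_pi/2) − D) f = 3 + (7/3)cos x + (7/4)sin x
D f = (7/3)cos x + (7/4)sin x
(E_3pi/2 + ((D + E_pi/2) − D) + D) f = 6 + (7/3)cos x + (7/4)sin x
(2(E_3pi/2 + ((D + E_pi/2) − D) + D)) f = 12 + (14/3)cos x + (7/2)sin x


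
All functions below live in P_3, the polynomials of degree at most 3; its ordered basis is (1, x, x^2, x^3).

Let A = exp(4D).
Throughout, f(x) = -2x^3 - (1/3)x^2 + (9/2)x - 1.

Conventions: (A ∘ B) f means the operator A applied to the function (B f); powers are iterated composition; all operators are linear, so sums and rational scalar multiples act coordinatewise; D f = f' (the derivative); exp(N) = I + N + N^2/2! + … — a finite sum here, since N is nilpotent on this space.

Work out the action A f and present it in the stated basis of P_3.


order-1 term: -24x^2 - (8/3)x + 18
order-2 term: -96x - 16/3
order-3 term: -128
the series for exp(4D) f terminates at order 3
exp(4D) f = -2x^3 - (73/3)x^2 - (565/6)x - 349/3

the image equals g(x) = -2x^3 - (73/3)x^2 - (565/6)x - 349/3


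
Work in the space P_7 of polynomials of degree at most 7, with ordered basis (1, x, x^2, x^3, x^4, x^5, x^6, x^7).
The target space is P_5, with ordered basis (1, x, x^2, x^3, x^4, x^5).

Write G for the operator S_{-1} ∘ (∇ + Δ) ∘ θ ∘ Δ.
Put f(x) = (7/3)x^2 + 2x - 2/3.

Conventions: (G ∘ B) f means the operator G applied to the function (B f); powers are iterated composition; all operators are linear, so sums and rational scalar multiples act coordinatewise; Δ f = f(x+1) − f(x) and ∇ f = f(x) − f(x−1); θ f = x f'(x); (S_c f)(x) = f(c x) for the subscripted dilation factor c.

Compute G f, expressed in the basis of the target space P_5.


the image equals g(x) = 28/3

Δ f = (14/3)x + 13/3
θ Δ f = (14/3)x
∇ (θ ∘ Δ) f = 14/3
Δ (θ ∘ Δ) f = 14/3
(∇ + Δ) (θ ∘ Δ) f = 28/3
S_{-1} (∇ + Δ) (θ ∘ Δ) f = 28/3


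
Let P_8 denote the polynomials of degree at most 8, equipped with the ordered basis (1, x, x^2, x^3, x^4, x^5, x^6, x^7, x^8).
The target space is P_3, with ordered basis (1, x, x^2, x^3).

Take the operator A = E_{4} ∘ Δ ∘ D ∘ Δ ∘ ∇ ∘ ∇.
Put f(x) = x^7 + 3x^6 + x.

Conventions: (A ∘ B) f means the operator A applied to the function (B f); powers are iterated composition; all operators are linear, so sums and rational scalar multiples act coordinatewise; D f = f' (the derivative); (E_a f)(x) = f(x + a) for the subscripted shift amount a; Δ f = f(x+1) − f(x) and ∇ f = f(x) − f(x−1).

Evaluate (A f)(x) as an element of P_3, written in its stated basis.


the result is g(x) = 2520x^2 + 22320x + 49800

∇ f = 7x^6 - 3x^5 - 10x^4 + 25x^3 - 24x^2 + 11x - 1
∇ ∇ f = 42x^5 - 120x^4 + 130x^3 - 106x + 60
Δ ∇ ∇ f = 210x^4 - 60x^3 + 90x^2 + 120x - 54
D (Δ ∘ ∇) ∇ f = 840x^3 - 180x^2 + 180x + 120
Δ D (Δ ∘ ∇) ∇ f = 2520x^2 + 2160x + 840
E_{4} Δ D (Δ ∘ ∇) ∇ f = 2520x^2 + 22320x + 49800


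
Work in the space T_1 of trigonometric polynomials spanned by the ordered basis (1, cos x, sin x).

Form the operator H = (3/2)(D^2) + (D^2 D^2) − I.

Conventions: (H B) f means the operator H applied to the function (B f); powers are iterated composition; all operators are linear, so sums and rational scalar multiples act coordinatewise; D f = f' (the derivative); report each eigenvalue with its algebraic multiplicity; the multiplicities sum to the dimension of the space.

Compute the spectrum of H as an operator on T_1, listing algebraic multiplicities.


image of 1: -1
image of cos x: -(3/2)cos x
image of sin x: -(3/2)sin x
the matrix is diagonal; its diagonal is (-1, -3/2, -3/2)
for a triangular matrix the eigenvalues are the diagonal entries, with algebraic multiplicity their repetition count

λ = -3/2 (multiplicity 2), λ = -1 (multiplicity 1)


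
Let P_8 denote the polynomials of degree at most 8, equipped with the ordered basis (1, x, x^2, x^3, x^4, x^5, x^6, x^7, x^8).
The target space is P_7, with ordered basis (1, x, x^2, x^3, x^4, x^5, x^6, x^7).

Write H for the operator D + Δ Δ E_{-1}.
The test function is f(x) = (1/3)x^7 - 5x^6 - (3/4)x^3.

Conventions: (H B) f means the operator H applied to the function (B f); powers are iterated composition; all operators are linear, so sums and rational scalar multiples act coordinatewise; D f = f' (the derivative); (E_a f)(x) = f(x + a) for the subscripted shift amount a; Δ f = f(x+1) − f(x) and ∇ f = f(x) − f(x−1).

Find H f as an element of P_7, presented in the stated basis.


D f = (7/3)x^6 - 30x^5 - (9/4)x^2
E_{-1} f = (1/3)x^7 - (22/3)x^6 + 37x^5 - (260/3)x^4 + (1331/12)x^3 - (319/4)x^2 + (361/12)x - 55/12
Δ E_{-1} f = (7/3)x^6 - 37x^5 + (260/3)x^4 - (335/3)x^3 + (319/4)x^2 - (361/12)x + 55/12
Δ Δ E_{-1} f = 14x^5 - 150x^4 + (70/3)x^3 - 150x^2 + (1/6)x - 10
(D + Δ Δ E_{-1}) f = (7/3)x^6 - 16x^5 - 150x^4 + (70/3)x^3 - (609/4)x^2 + (1/6)x - 10

g(x) = (7/3)x^6 - 16x^5 - 150x^4 + (70/3)x^3 - (609/4)x^2 + (1/6)x - 10


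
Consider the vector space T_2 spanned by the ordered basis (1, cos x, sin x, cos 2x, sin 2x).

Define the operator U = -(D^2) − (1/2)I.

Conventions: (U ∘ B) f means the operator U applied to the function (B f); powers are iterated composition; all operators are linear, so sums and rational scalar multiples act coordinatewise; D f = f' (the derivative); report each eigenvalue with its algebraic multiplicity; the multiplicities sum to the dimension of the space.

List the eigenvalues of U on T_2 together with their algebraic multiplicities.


image of 1: -1/2
image of cos x: (1/2)cos x
image of sin x: (1/2)sin x
image of cos 2x: (7/2)cos 2x
image of sin 2x: (7/2)sin 2x
the matrix is diagonal; its diagonal is (-1/2, 1/2, 1/2, 7/2, 7/2)
for a triangular matrix the eigenvalues are the diagonal entries, with algebraic multiplicity their repetition count

λ = -1/2 (multiplicity 1), λ = 1/2 (multiplicity 2), λ = 7/2 (multiplicity 2)


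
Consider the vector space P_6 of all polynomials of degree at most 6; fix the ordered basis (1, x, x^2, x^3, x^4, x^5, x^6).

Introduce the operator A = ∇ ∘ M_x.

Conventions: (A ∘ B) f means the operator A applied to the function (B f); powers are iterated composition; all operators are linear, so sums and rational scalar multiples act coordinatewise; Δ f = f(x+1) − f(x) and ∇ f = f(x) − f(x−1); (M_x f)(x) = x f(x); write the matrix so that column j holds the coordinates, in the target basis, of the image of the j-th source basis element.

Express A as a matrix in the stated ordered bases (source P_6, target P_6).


image of 1: 1
image of x: 2x - 1
image of x^2: 3x^2 - 3x + 1
image of x^3: 4x^3 - 6x^2 + 4x - 1
image of x^4: 5x^4 - 10x^3 + 10x^2 - 5x + 1
image of x^5: 6x^5 - 15x^4 + 20x^3 - 15x^2 + 6x - 1
image of x^6: 7x^6 - 21x^5 + 35x^4 - 35x^3 + 21x^2 - 7x + 1
each image's coordinates form column j of the matrix

the matrix is [[1, -1, 1, -1, 1, -1, 1]; [0, 2, -3, 4, -5, 6, -7]; [0, 0, 3, -6, 10, -15, 21]; [0, 0, 0, 4, -10, 20, -35]; [0, 0, 0, 0, 5, -15, 35]; [0, 0, 0, 0, 0, 6, -21]; [0, 0, 0, 0, 0, 0, 7]] (rows listed top to bottom)


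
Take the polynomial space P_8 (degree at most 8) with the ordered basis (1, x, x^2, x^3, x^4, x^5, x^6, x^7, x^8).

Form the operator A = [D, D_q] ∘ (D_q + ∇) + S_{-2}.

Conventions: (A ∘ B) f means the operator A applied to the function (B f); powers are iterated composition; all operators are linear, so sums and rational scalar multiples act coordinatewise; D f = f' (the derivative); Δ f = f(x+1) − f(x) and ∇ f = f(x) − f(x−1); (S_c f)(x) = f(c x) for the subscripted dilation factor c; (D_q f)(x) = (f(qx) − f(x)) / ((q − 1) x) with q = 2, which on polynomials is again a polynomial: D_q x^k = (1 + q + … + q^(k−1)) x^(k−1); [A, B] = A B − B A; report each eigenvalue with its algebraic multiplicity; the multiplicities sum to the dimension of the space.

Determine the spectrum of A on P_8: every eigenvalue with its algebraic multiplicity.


image of 1: 1
image of x: -2x
image of x^2: 4x^2
image of x^3: -8x^3 + 10
image of x^4: 16x^4 + 95x - 6
image of x^5: -32x^5 + 612x^2 - 50x + 10
image of x^6: 64x^6 + 3381x^3 - 255x^2 + 100x - 15
image of x^7: -128x^7 + 17286x^4 - 1029x^3 + 595x^2 - 175x + 21
image of x^8: 256x^8 + 84423x^5 - 3612x^4 + 2744x^3 - 1190x^2 + 280x - 28
the matrix is upper triangular; its diagonal is (1, -2, 4, -8, 16, -32, 64, -128, 256)
for a triangular matrix the eigenvalues are the diagonal entries, with algebraic multiplicity their repetition count

λ = -128 (multiplicity 1), λ = -32 (multiplicity 1), λ = -8 (multiplicity 1), λ = -2 (multiplicity 1), λ = 1 (multiplicity 1), λ = 4 (multiplicity 1), λ = 16 (multiplicity 1), λ = 64 (multiplicity 1), λ = 256 (multiplicity 1)


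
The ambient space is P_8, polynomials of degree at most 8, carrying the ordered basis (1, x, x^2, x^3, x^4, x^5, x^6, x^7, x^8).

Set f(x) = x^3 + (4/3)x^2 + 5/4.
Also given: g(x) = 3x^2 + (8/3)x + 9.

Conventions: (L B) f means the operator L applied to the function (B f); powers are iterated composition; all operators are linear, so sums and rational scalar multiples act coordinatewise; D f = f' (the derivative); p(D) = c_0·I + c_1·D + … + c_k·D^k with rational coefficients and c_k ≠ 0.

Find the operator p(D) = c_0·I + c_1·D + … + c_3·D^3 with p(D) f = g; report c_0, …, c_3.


D^0 f = x^3 + (4/3)x^2 + 5/4
D^1 f = 3x^2 + (8/3)x
D^2 f = 6x + 8/3
D^3 f = 6
matching coefficients of g against c_0 f + c_1 Df + … from the top degree down determines the c_i
solution: c_0 = 0, c_1 = 1, c_2 = 0, c_3 = 3/2

p(D) = D + (3/2)·D^3, i.e. c_0 = 0, c_1 = 1, c_2 = 0, c_3 = 3/2


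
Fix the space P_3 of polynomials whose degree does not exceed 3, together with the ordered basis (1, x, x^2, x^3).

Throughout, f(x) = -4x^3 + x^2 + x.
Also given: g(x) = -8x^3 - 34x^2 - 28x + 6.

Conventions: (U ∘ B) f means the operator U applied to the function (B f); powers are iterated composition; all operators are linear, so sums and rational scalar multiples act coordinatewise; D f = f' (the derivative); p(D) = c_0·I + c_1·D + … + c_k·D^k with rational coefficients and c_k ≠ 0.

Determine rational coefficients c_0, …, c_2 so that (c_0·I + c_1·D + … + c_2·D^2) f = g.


p(D) = 2·I + 3·D + (3/2)·D^2, i.e. c_0 = 2, c_1 = 3, c_2 = 3/2

D^0 f = -4x^3 + x^2 + x
D^1 f = -12x^2 + 2x + 1
D^2 f = -24x + 2
matching coefficients of g against c_0 f + c_1 Df + … from the top degree down determines the c_i
solution: c_0 = 2, c_1 = 3, c_2 = 3/2


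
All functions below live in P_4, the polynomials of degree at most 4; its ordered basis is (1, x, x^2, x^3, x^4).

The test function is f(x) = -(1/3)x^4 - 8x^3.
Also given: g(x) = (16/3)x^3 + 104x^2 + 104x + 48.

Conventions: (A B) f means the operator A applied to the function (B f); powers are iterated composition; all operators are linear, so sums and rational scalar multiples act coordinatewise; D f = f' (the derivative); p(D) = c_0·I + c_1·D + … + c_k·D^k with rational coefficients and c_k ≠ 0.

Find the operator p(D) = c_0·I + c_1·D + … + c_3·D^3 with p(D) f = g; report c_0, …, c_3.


c_0 = 0, c_1 = -4, c_2 = -2, c_3 = -1

D^0 f = -(1/3)x^4 - 8x^3
D^1 f = -(4/3)x^3 - 24x^2
D^2 f = -4x^2 - 48x
D^3 f = -8x - 48
matching coefficients of g against c_0 f + c_1 Df + … from the top degree down determines the c_i
solution: c_0 = 0, c_1 = -4, c_2 = -2, c_3 = -1


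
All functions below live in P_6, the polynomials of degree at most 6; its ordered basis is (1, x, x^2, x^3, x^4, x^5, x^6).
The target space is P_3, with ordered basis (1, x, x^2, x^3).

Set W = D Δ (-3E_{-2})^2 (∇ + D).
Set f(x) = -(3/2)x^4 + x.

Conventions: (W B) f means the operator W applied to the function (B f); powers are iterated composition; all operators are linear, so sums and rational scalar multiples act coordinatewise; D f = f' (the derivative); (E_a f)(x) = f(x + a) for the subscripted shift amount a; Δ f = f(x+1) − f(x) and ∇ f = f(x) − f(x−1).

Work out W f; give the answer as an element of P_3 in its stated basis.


the result is g(x) = -648x + 2430

∇ f = -6x^3 + 9x^2 - 6x + 5/2
D f = -6x^3 + 1
(∇ + D) f = -12x^3 + 9x^2 - 6x + 7/2
E_{-2} (∇ + D) f = -12x^3 + 81x^2 - 186x + 295/2
(-3E_{-2}) (∇ + D) f = 36x^3 - 243x^2 + 558x - 885/2
E_{-2} (-3E_{-2}) (∇ + D) f = 36x^3 - 459x^2 + 1962x - 5637/2
(-3E_{-2}) (-3E_{-2}) (∇ + D) f = -108x^3 + 1377x^2 - 5886x + 16911/2
Δ (-3E_{-2})^2 (∇ + D) f = -324x^2 + 2430x - 4617
D Δ (-3E_{-2})^2 (∇ + D) f = -648x + 2430


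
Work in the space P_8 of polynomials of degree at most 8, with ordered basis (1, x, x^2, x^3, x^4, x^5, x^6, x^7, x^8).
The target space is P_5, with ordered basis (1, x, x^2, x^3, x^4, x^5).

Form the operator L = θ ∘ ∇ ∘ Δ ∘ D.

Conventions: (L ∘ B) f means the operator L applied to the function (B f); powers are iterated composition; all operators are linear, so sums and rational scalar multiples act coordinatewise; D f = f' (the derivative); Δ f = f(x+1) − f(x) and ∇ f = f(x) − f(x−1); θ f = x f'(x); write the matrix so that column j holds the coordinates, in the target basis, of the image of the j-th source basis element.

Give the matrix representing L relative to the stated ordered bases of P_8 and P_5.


image of 1: 0
image of x: 0
image of x^2: 0
image of x^3: 0
image of x^4: 24x
image of x^5: 120x^2
image of x^6: 360x^3 + 60x
image of x^7: 840x^4 + 420x^2
image of x^8: 1680x^5 + 1680x^3 + 112x
each image's coordinates form column j of the matrix

the matrix is [[0, 0, 0, 0, 0, 0, 0, 0, 0]; [0, 0, 0, 0, 24, 0, 60, 0, 112]; [0, 0, 0, 0, 0, 120, 0, 420, 0]; [0, 0, 0, 0, 0, 0, 360, 0, 1680]; [0, 0, 0, 0, 0, 0, 0, 840, 0]; [0, 0, 0, 0, 0, 0, 0, 0, 1680]] (rows listed top to bottom)


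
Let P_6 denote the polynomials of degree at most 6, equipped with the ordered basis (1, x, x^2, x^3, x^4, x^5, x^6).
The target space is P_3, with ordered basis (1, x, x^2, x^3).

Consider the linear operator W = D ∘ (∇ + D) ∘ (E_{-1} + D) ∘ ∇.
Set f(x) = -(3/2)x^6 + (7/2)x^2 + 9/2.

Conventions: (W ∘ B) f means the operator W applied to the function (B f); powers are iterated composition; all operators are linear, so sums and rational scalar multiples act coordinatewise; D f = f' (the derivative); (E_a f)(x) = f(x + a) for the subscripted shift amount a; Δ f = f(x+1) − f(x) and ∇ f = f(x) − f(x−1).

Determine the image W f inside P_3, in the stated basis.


the image equals g(x) = -360x^3 + 810x^2 - 1890x + 1485

∇ f = -9x^5 + (45/2)x^4 - 30x^3 + (45/2)x^2 - 2x - 2
E_{-1} ∇ f = -9x^5 + (135/2)x^4 - 210x^3 + (675/2)x^2 - 272x + 84
D ∇ f = -45x^4 + 90x^3 - 90x^2 + 45x - 2
(E_{-1} + D) ∇ f = -9x^5 + (45/2)x^4 - 120x^3 + (495/2)x^2 - 227x + 82
∇ (E_{-1} + D) ∇ f = -45x^4 + 180x^3 - 585x^2 + 990x - 626
D (E_{-1} + D) ∇ f = -45x^4 + 90x^3 - 360x^2 + 495x - 227
(∇ + D) (E_{-1} + D) ∇ f = -90x^4 + 270x^3 - 945x^2 + 1485x - 853
D ((∇ + D) ∘ (E_{-1} + D)) ∇ f = -360x^3 + 810x^2 - 1890x + 1485


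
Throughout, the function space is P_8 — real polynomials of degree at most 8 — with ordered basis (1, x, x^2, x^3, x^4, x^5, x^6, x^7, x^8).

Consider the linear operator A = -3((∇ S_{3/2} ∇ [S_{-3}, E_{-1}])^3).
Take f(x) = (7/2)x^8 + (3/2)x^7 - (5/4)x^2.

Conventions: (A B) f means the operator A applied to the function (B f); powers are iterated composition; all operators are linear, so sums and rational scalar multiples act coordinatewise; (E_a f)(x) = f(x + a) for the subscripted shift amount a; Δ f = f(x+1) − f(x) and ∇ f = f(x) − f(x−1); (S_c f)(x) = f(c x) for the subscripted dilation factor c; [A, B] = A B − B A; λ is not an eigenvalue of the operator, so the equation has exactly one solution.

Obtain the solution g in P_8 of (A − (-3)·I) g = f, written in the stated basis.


g(x) = (7/6)x^8 + (1/2)x^7 - (5/12)x^2

write g with unknown coordinates in the stated basis and equate coefficients in (A − (-3)·I) g = f
solving from the highest basis element down gives g = (7/6)x^8 + (1/2)x^7 - (5/12)x^2
check: A g = 0
so A g − (-3)·g = (7/2)x^8 + (3/2)x^7 - (5/4)x^2 = f ✓


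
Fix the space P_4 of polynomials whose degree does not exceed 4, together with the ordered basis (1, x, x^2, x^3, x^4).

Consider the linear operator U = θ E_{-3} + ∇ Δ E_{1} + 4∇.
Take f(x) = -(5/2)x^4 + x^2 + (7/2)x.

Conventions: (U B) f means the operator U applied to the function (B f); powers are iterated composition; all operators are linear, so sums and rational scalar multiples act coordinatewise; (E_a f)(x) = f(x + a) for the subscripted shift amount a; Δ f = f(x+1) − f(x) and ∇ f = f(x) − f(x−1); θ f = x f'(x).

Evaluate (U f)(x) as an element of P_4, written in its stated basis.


E_{-3} f = -(5/2)x^4 + 30x^3 - 134x^2 + (535/2)x - 204
θ E_{-3} f = -10x^4 + 90x^3 - 268x^2 + (535/2)x
E_{1} f = -(5/2)x^4 - 10x^3 - 14x^2 - (9/2)x + 2
Δ E_{1} f = -10x^3 - 45x^2 - 68x - 31
∇ Δ E_{1} f = -30x^2 - 60x - 33
∇ f = -10x^3 + 15x^2 - 8x + 5
(4∇) f = -40x^3 + 60x^2 - 32x + 20
(θ E_{-3} + ∇ Δ E_{1} + 4∇) f = -10x^4 + 50x^3 - 238x^2 + (351/2)x - 13

the image equals g(x) = -10x^4 + 50x^3 - 238x^2 + (351/2)x - 13


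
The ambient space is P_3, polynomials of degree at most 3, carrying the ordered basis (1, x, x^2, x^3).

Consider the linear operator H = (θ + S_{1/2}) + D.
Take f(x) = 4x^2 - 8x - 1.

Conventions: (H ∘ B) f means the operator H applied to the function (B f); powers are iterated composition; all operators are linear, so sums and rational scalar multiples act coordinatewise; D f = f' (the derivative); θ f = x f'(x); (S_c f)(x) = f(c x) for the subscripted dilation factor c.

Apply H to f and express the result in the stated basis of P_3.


the image equals g(x) = 9x^2 - 4x - 9

θ f = 8x^2 - 8x
S_{1/2} f = x^2 - 4x - 1
(θ + S_{1/2}) f = 9x^2 - 12x - 1
D f = 8x - 8
((θ + S_{1/2}) + D) f = 9x^2 - 4x - 9


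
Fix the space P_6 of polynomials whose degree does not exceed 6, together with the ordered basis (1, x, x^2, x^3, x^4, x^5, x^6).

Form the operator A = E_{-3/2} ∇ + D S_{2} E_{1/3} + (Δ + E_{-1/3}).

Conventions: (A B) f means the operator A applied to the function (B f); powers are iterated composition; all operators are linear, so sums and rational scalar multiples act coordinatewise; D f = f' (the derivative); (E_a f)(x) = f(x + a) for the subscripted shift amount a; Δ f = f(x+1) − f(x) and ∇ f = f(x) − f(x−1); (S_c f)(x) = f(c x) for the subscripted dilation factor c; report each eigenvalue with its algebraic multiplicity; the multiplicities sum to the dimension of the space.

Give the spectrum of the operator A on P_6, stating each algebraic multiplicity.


λ = 1 (multiplicity 7)

image of 1: 1
image of x: x + 11/3
image of x^2: x^2 + (34/3)x - 14/9
image of x^3: x^3 + 29x^2 - (2/3)x + 1499/108
image of x^4: x^4 + (212/3)x^3 + (44/3)x^2 + (1571/27)x - 2648/81
image of x^5: x^5 + (505/3)x^4 + (700/9)x^3 + (8575/54)x^2 - (13120/81)x + 354515/3888
image of x^6: x^6 + 394x^5 + (830/3)x^4 + (10015/27)x^3 - (12880/27)x^2 + (354995/648)x - 675635/2916
the matrix is upper triangular; its diagonal is (1, 1, 1, 1, 1, 1, 1)
for a triangular matrix the eigenvalues are the diagonal entries, with algebraic multiplicity their repetition count


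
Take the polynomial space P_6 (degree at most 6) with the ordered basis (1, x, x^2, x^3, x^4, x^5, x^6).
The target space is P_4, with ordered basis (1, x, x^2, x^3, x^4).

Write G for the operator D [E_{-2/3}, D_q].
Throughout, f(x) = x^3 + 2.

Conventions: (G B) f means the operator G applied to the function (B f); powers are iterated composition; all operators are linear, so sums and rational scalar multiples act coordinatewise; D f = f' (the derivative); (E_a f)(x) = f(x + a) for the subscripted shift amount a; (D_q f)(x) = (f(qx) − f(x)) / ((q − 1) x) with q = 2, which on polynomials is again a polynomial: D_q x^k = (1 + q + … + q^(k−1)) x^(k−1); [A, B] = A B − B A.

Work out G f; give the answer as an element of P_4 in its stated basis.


D_q f = 7x^2
E_{-2/3} D_q f = 7x^2 - (28/3)x + 28/9
E_{-2/3} f = x^3 - 2x^2 + (4/3)x + 46/27
D_q E_{-2/3} f = 7x^2 - 6x + 4/3
[E_{-2/3}, D_q] f = -(10/3)x + 16/9
D [E_{-2/3}, D_q] f = -10/3

the image equals g(x) = -10/3


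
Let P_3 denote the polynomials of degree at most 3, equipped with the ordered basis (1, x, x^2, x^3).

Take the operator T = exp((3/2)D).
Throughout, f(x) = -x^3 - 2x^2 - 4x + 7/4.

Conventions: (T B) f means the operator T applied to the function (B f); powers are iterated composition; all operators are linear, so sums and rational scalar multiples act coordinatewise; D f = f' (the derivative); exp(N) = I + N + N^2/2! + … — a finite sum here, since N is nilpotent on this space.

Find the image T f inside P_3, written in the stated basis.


order-1 term: -(9/2)x^2 - 6x - 6
order-2 term: -(27/4)x - 9/2
order-3 term: -27/8
the series for exp((3/2)D) f terminates at order 3
exp((3/2)D) f = -x^3 - (13/2)x^2 - (67/4)x - 97/8

the image equals g(x) = -x^3 - (13/2)x^2 - (67/4)x - 97/8


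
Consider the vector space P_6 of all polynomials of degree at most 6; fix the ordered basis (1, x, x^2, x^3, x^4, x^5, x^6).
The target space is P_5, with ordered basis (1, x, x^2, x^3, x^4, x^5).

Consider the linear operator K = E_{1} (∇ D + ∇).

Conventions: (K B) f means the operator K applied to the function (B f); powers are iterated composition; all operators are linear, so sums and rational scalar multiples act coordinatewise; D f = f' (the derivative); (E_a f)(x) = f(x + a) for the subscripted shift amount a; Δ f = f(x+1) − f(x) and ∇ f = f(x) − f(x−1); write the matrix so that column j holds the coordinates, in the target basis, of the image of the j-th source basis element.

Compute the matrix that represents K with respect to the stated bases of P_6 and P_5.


image of 1: 0
image of x: 1
image of x^2: 2x + 3
image of x^3: 3x^2 + 9x + 4
image of x^4: 4x^3 + 18x^2 + 16x + 5
image of x^5: 5x^4 + 30x^3 + 40x^2 + 25x + 6
image of x^6: 6x^5 + 45x^4 + 80x^3 + 75x^2 + 36x + 7
each image's coordinates form column j of the matrix

the matrix is [[0, 1, 3, 4, 5, 6, 7]; [0, 0, 2, 9, 16, 25, 36]; [0, 0, 0, 3, 18, 40, 75]; [0, 0, 0, 0, 4, 30, 80]; [0, 0, 0, 0, 0, 5, 45]; [0, 0, 0, 0, 0, 0, 6]] (rows listed top to bottom)


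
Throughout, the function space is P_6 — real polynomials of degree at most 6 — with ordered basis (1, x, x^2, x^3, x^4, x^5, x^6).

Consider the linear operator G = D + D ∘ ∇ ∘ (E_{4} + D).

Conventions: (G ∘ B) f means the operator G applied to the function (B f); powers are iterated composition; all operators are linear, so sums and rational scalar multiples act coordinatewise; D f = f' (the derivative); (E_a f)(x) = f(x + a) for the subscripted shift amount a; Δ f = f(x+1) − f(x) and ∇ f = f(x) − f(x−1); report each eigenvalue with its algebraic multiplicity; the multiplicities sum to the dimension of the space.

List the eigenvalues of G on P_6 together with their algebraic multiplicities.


image of 1: 0
image of x: 1
image of x^2: 2x + 2
image of x^3: 3x^2 + 6x + 27
image of x^4: 4x^3 + 12x^2 + 108x + 136
image of x^5: 5x^4 + 20x^3 + 270x^2 + 680x + 895
image of x^6: 6x^5 + 30x^4 + 540x^3 + 2040x^2 + 5370x + 4656
the matrix is upper triangular; its diagonal is (0, 0, 0, 0, 0, 0, 0)
for a triangular matrix the eigenvalues are the diagonal entries, with algebraic multiplicity their repetition count

λ = 0 (multiplicity 7)


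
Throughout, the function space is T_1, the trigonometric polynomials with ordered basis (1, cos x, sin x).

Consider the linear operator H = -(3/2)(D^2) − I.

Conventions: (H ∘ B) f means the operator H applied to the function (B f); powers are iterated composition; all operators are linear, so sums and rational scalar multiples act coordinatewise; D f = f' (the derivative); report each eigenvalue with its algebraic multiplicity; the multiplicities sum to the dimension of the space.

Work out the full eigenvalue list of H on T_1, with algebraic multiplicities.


λ = -1 (multiplicity 1), λ = 1/2 (multiplicity 2)

image of 1: -1
image of cos x: (1/2)cos x
image of sin x: (1/2)sin x
the matrix is diagonal; its diagonal is (-1, 1/2, 1/2)
for a triangular matrix the eigenvalues are the diagonal entries, with algebraic multiplicity their repetition count


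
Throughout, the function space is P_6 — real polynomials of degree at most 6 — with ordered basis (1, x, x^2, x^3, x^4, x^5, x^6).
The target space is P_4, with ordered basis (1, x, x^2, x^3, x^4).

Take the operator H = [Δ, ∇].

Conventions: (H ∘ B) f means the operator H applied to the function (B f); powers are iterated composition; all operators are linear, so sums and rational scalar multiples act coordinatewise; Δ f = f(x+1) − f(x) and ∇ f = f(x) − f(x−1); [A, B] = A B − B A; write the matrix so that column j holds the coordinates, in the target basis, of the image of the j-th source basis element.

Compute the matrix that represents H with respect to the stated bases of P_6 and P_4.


the matrix is [[0, 0, 0, 0, 0, 0, 0]; [0, 0, 0, 0, 0, 0, 0]; [0, 0, 0, 0, 0, 0, 0]; [0, 0, 0, 0, 0, 0, 0]; [0, 0, 0, 0, 0, 0, 0]] (rows listed top to bottom)

image of 1: 0
image of x: 0
image of x^2: 0
image of x^3: 0
image of x^4: 0
image of x^5: 0
image of x^6: 0
each image's coordinates form column j of the matrix


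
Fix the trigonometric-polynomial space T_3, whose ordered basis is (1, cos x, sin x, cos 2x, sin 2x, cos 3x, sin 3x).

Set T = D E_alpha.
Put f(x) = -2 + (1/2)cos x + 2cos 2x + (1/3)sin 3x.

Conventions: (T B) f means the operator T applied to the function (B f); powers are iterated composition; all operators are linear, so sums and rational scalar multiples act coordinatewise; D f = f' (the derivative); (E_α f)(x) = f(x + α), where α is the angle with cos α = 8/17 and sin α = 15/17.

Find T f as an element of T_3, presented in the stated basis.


the result is g(x) = -(15/34)cos x - (4/17)sin x - (960/289)cos 2x + (644/289)sin 2x - (4888/4913)cos 3x + (495/4913)sin 3x

E_alpha f = -2 + (4/17)cos x - (15/34)sin x - (322/289)cos 2x - (480/289)sin 2x - (165/4913)cos 3x - (4888/14739)sin 3x
D E_alpha f = -(15/34)cos x - (4/17)sin x - (960/289)cos 2x + (644/289)sin 2x - (4888/4913)cos 3x + (495/4913)sin 3x


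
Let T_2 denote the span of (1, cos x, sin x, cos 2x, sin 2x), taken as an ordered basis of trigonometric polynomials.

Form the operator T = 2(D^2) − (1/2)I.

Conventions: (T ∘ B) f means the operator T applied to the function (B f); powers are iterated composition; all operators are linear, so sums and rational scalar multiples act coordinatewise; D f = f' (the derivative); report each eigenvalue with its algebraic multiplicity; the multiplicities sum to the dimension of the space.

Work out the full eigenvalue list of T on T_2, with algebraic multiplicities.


image of 1: -1/2
image of cos x: -(5/2)cos x
image of sin x: -(5/2)sin x
image of cos 2x: -(17/2)cos 2x
image of sin 2x: -(17/2)sin 2x
the matrix is diagonal; its diagonal is (-1/2, -5/2, -5/2, -17/2, -17/2)
for a triangular matrix the eigenvalues are the diagonal entries, with algebraic multiplicity their repetition count

λ = -17/2 (multiplicity 2), λ = -5/2 (multiplicity 2), λ = -1/2 (multiplicity 1)


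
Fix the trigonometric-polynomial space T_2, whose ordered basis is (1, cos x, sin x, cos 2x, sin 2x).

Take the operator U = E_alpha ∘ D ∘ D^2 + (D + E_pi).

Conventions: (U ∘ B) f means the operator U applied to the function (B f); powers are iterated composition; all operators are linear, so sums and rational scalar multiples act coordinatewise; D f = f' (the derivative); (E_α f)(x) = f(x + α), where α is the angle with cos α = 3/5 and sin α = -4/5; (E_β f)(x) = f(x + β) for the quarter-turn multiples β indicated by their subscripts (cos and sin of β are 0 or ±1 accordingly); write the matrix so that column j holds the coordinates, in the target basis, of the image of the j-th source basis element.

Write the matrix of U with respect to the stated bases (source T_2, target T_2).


the matrix is [[1, 0, 0, 0, 0]; [0, -9/5, 2/5, 0, 0]; [0, -2/5, -9/5, 0, 0]; [0, 0, 0, -167/25, 106/25]; [0, 0, 0, -106/25, -167/25]] (rows listed top to bottom)

image of 1: 1
image of cos x: -(9/5)cos x - (2/5)sin x
image of sin x: (2/5)cos x - (9/5)sin x
image of cos 2x: -(167/25)cos 2x - (106/25)sin 2x
image of sin 2x: (106/25)cos 2x - (167/25)sin 2x
each image's coordinates form column j of the matrix


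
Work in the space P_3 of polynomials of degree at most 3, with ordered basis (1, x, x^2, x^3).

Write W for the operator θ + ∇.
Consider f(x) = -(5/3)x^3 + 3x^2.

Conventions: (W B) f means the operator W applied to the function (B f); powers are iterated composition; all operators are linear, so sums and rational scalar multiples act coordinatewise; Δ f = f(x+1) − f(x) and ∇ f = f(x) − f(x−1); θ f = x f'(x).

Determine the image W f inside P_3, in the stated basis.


the result is g(x) = -5x^3 + x^2 + 11x - 14/3

θ f = -5x^3 + 6x^2
∇ f = -5x^2 + 11x - 14/3
(θ + ∇) f = -5x^3 + x^2 + 11x - 14/3


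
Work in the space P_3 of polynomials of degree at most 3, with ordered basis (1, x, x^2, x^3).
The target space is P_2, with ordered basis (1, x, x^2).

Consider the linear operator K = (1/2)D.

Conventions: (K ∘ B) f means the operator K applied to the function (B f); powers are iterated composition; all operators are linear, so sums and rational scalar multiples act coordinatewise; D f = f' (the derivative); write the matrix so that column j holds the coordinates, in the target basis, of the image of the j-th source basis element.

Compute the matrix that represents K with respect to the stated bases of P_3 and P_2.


image of 1: 0
image of x: 1/2
image of x^2: x
image of x^3: (3/2)x^2
each image's coordinates form column j of the matrix

the matrix is [[0, 1/2, 0, 0]; [0, 0, 1, 0]; [0, 0, 0, 3/2]] (rows listed top to bottom)


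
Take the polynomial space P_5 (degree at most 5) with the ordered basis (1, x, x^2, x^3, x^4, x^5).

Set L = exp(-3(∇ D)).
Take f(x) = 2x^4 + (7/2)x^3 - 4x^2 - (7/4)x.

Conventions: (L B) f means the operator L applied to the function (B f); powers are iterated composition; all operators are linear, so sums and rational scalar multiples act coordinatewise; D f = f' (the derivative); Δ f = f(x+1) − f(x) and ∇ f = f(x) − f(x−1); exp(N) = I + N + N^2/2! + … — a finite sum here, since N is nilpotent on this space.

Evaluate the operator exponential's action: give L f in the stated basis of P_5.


order-1 term: -72x^2 + 9x + 63/2
order-2 term: 216
the series for exp(-3(∇ D)) f terminates at order 2
exp(-3(∇ D)) f = 2x^4 + (7/2)x^3 - 76x^2 + (29/4)x + 495/2

the result is g(x) = 2x^4 + (7/2)x^3 - 76x^2 + (29/4)x + 495/2


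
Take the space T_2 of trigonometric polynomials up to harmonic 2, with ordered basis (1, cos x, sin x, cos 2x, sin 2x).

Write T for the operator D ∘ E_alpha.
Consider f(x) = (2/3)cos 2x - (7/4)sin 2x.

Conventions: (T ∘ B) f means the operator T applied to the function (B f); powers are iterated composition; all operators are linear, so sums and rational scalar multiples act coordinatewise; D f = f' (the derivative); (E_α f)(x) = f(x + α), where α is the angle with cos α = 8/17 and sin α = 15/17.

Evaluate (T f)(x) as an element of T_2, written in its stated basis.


E_alpha f = -(1582/867)cos 2x + (487/1156)sin 2x
D E_alpha f = (487/578)cos 2x + (3164/867)sin 2x

the result is g(x) = (487/578)cos 2x + (3164/867)sin 2x


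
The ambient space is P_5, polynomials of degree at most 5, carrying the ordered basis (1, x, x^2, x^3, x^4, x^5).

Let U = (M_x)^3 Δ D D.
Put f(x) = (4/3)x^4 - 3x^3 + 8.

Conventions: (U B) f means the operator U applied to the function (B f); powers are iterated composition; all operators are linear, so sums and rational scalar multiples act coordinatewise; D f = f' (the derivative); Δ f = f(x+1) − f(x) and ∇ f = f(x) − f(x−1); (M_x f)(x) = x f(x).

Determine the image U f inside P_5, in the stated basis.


the image equals g(x) = 32x^4 - 2x^3

D f = (16/3)x^3 - 9x^2
D D f = 16x^2 - 18x
Δ D D f = 32x - 2
M_x (Δ D D) f = 32x^2 - 2x
M_x M_x (Δ D D) f = 32x^3 - 2x^2
M_x M_x M_x (Δ D D) f = 32x^4 - 2x^3
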